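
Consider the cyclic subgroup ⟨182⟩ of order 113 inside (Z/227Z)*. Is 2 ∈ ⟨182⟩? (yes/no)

2 ∈ ⟨182⟩ iff 2^113 ≡ 1 (mod 227), since |⟨182⟩| = 113.
2^113 mod 227 = 226.
Since 226 ≠ 1, 2 does not lie in the subgroup.

no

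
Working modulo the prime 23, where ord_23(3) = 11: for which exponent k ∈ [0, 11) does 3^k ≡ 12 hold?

Successive powers of 3 modulo 23:
  3^0=1  3^1=3  3^2=9  3^3=4  3^4=12
So 3^4 ≡ 12 (mod 23), giving k = 4.

4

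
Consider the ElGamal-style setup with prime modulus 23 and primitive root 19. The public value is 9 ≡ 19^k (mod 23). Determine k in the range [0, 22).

8

Successive powers of 19 modulo 23:
  19^0=1  19^1=19  19^2=16  19^3=5  19^4=3  19^5=11
  19^6=2  19^7=15  19^8=9
So 19^8 ≡ 9 (mod 23), giving k = 8.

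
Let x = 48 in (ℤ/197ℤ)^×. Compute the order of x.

196

The order of 48 must divide p − 1 = 196 = 2^2 · 7^2.
Divisors: 1, 2, 4, 7, 14, 28, 49, 98, 196.
Check each in increasing order: 48^1 ≡ 48;  48^2 ≡ 137;  48^4 ≡ 54;  48^7 ≡ 110;  48^14 ≡ 83;  48^28 ≡ 191;  48^49 ≡ 183;  48^98 ≡ 196;  48^196 ≡ 1.
Smallest exponent giving 1 is 196.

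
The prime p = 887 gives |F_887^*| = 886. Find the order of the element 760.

The order of 760 must divide p − 1 = 886 = 2 · 443.
Divisors: 1, 2, 443, 886.
Check each in increasing order: 760^1 ≡ 760;  760^2 ≡ 163;  760^443 ≡ 886;  760^886 ≡ 1.
Smallest exponent giving 1 is 886.

886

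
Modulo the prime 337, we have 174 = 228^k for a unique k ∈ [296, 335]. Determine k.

301

Compute 228^296 mod 337 = 233, then multiply by 228 repeatedly:
  228^296=233  228^297=215  228^298=155  228^299=292  228^300=187
  228^301=174
Found 174 at exponent 301.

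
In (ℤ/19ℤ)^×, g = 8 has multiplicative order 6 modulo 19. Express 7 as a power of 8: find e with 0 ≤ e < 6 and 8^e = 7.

2

Successive powers of 8 modulo 19:
  8^0=1  8^1=8  8^2=7
So 8^2 ≡ 7 (mod 19), giving e = 2.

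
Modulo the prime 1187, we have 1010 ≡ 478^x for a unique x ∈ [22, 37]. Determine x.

34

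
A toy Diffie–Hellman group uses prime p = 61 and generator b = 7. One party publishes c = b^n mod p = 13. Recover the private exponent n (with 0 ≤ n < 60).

40

Baby-step giant-step with m = ceil(sqrt(60)) = 8.
Baby table (7^j mod 61 for j=0..7):
  0:1  1:7  2:49  3:38  4:22  5:32  6:41  7:43
Giant step factor: 7^(-8) ≡ 15 (mod 61).
Scan 13·15^i mod 61 for i = 0, 1, …:
  i=0: 13   i=1: 12   i=2: 58   i=3: 16
  i=4: 57   i=5: 1
Match at i=5, j=0: n = 5·8 + 0 = 40.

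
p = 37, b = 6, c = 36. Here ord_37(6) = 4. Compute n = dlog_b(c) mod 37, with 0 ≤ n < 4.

Successive powers of 6 modulo 37:
  6^0=1  6^1=6  6^2=36
So 6^2 ≡ 36 (mod 37), giving n = 2.

2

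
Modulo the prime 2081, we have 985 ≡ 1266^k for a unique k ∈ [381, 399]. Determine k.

387

Compute 1266^381 mod 2081 = 1218, then multiply by 1266 repeatedly:
  1266^381=1218  1266^382=2048  1266^383=1923  1266^384=1829  1266^385=1442
  1266^386=535  1266^387=985
Found 985 at exponent 387.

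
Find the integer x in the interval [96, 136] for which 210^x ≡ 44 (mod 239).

102

Compute 210^96 mod 239 = 109, then multiply by 210 repeatedly:
  210^96=109  210^97=185  210^98=132  210^99=235  210^100=116
  210^101=221  210^102=44
Found 44 at exponent 102.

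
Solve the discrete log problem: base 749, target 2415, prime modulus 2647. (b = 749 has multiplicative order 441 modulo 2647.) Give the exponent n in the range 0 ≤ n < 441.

101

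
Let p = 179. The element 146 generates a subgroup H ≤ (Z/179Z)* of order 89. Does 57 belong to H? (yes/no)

57 ∈ ⟨146⟩ iff 57^89 ≡ 1 (mod 179), since |⟨146⟩| = 89.
57^89 mod 179 = 1.
Since 1 = 1, 57 lies in the subgroup.

yes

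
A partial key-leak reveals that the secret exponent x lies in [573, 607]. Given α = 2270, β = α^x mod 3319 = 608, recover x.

Compute 2270^573 mod 3319 = 2249, then multiply by 2270 repeatedly:
  2270^573=2249  2270^574=608
Found 608 at exponent 574.

574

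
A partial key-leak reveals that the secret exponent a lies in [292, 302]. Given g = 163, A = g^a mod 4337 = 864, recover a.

297

Compute 163^292 mod 4337 = 41, then multiply by 163 repeatedly:
  163^292=41  163^293=2346  163^294=742  163^295=3847  163^296=2533
  163^297=864
Found 864 at exponent 297.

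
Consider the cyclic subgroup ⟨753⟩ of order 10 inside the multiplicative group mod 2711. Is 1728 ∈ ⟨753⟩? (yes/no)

no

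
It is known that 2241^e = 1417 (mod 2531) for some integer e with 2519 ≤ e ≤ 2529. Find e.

Compute 2241^2519 mod 2531 = 545, then multiply by 2241 repeatedly:
  2241^2519=545  2241^2520=1403  2241^2521=621  2241^2522=2142  2241^2523=1446
  2241^2524=806  2241^2525=1643  2241^2526=1889  2241^2527=1417
Found 1417 at exponent 2527.

2527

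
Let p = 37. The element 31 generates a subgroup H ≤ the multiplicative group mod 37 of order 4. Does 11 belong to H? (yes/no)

no

11 ∈ ⟨31⟩ iff 11^4 ≡ 1 (mod 37), since |⟨31⟩| = 4.
11^4 mod 37 = 26.
Since 26 ≠ 1, 11 does not lie in the subgroup.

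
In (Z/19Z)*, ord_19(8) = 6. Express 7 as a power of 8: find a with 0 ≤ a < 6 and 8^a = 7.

Successive powers of 8 modulo 19:
  8^0=1  8^1=8  8^2=7
So 8^2 ≡ 7 (mod 19), giving a = 2.

2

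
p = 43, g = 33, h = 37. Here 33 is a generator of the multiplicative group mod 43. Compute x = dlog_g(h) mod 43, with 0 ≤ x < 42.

Successive powers of 33 modulo 43:
  33^0=1  33^1=33  33^2=14  33^3=32  33^4=24  33^5=18
  33^6=35  33^7=37
So 33^7 ≡ 37 (mod 43), giving x = 7.

7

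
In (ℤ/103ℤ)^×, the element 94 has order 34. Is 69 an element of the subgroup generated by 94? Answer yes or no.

69 ∈ ⟨94⟩ iff 69^34 ≡ 1 (mod 103), since |⟨94⟩| = 34.
69^34 mod 103 = 1.
Since 1 = 1, 69 lies in the subgroup.

yes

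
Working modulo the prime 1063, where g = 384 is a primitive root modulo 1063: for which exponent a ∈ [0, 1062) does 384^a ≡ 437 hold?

234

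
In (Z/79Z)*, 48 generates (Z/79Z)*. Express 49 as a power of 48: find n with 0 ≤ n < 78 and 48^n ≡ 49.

Baby-step giant-step with m = ceil(sqrt(78)) = 9.
Baby table (48^j mod 79 for j=0..8):
  0:1  1:48  2:13  3:71  4:11  5:54  6:64  7:70
  8:42
Giant step factor: 48^(-9) ≡ 27 (mod 79).
Scan 49·27^i mod 79 for i = 0, 1, …:
  i=0: 49   i=1: 59   i=2: 13
Match at i=2, j=2: n = 2·9 + 2 = 20.

20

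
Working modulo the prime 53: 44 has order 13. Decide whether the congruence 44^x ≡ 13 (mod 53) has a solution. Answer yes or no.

yes

13 ∈ ⟨44⟩ iff 13^13 ≡ 1 (mod 53), since |⟨44⟩| = 13.
13^13 mod 53 = 1.
Since 1 = 1, 13 lies in the subgroup.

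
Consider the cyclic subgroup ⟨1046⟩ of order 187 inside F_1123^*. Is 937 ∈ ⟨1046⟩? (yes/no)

yes

937 ∈ ⟨1046⟩ iff 937^187 ≡ 1 (mod 1123), since |⟨1046⟩| = 187.
937^187 mod 1123 = 1.
Since 1 = 1, 937 lies in the subgroup.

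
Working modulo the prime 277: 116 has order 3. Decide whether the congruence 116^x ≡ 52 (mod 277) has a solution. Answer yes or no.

no

⟨116⟩ has order 3; its elements mod 277 are {1, 116, 160}.
52 is not in this set.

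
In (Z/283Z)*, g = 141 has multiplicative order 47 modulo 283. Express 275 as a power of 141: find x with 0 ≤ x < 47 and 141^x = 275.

Baby-step giant-step with m = ceil(sqrt(47)) = 7.
Baby table (141^j mod 283 for j=0..6):
  0:1  1:141  2:71  3:106  4:230  5:168  6:199
Giant step factor: 141^(-7) ≡ 155 (mod 283).
Scan 275·155^i mod 283 for i = 0, 1, …:
  i=0: 275   i=1: 175   i=2: 240   i=3: 127
  i=4: 158   i=5: 152   i=6: 71
Match at i=6, j=2: x = 6·7 + 2 = 44.

44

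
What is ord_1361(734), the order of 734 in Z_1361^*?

272

The order of 734 must divide p − 1 = 1360 = 2^4 · 5 · 17.
Divisors: 1, 2, 4, 5, 8, 10, 16, 17, 20, 34, 40, 68, 80, 85, 136, 170, 272, 340, 680, 1360.
Check each in increasing order: 734^1 ≡ 734;  734^2 ≡ 1161;  734^4 ≡ 531;  734^5 ≡ 508;  734^8 ≡ 234;  734^10 ≡ 835;  734^16 ≡ 316;  734^17 ≡ 574;  734^20 ≡ 393;  734^34 ≡ 114;  734^40 ≡ 656;  734^68 ≡ 747;  734^80 ≡ 260;  734^85 ≡ 63;  734^136 ≡ 1360;  734^170 ≡ 1247;  734^272 ≡ 1.
Smallest exponent giving 1 is 272.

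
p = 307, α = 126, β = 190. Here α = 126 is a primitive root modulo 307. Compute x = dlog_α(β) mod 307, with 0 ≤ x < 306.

230

Baby-step giant-step with m = ceil(sqrt(306)) = 18.
Baby table (126^j mod 307 for j=0..17):
  0:1  1:126  2:219  3:271  4:69  5:98  6:68  7:279
  8:156  9:8  10:87  11:217  12:19  13:245  14:170  15:237
  16:83  17:20
Giant step factor: 126^(-18) ≡ 24 (mod 307).
Scan 190·24^i mod 307 for i = 0, 1, …:
  i=0: 190   i=1: 262   i=2: 148   i=3: 175
  i=4: 209   i=5: 104   i=6: 40   i=7: 39
  i=8: 15   i=9: 53   i=10: 44   i=11: 135
  i=12: 170
Match at i=12, j=14: x = 12·18 + 14 = 230.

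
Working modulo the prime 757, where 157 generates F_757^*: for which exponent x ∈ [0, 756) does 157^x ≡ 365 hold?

475

Baby-step giant-step with m = ceil(sqrt(756)) = 28.
Baby table (157^j mod 757 for j=0..27):
  0:1  1:157  2:425  3:109  4:459  5:148  6:526  7:69
  8:235  9:559  10:708  11:634  12:371  13:715  14:219  15:318
  16:721  17:404  18:597  19:618  20:130  21:728  22:746  23:544
  24:624  25:315  26:250  27:643
Giant step factor: 157^(-28) ≡ 300 (mod 757).
Scan 365·300^i mod 757 for i = 0, 1, …:
  i=0: 365   i=1: 492   i=2: 742   i=3: 42
  i=4: 488   i=5: 299   i=6: 374   i=7: 164
  i=8: 752   i=9: 14     …   i=15: 257
  i=16: 643
Match at i=16, j=27: x = 16·28 + 27 = 475.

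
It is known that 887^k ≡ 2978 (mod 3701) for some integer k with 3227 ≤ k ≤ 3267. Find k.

3254

Compute 887^3227 mod 3701 = 1137, then multiply by 887 repeatedly:
  887^3227=1137  887^3228=1847  887^3229=2447  887^3230=1703  887^3231=553
  887^3232=1979  887^3233=1099  887^3234=1450  887^3235=1903  887^3236=305
  887^3237=362  887^3238=2808  887^3239=3624  887^3240=2020  887^3241=456
  887^3242=1063  887^3243=2827  887^3244=1972  887^3245=2292  887^3246=1155
  887^3247=3009  887^3248=562  887^3249=2560  887^3250=2007  887^3251=28
  887^3252=2630  887^3253=1180  887^3254=2978
Found 2978 at exponent 3254.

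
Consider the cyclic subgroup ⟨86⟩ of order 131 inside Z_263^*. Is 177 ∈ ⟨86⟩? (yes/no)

177 ∈ ⟨86⟩ iff 177^131 ≡ 1 (mod 263), since |⟨86⟩| = 131.
177^131 mod 263 = 262.
Since 262 ≠ 1, 177 does not lie in the subgroup.

no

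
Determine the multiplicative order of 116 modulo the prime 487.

243

The order of 116 must divide p − 1 = 486 = 2 · 3^5.
Divisors: 1, 2, 3, 6, 9, 18, 27, 54, 81, 162, 243, 486.
Check each in increasing order: 116^1 ≡ 116;  116^2 ≡ 307;  116^3 ≡ 61;  116^6 ≡ 312;  116^9 ≡ 39;  116^18 ≡ 60;  116^27 ≡ 392;  116^54 ≡ 259;  116^81 ≡ 232;  116^162 ≡ 254;  116^243 ≡ 1.
Smallest exponent giving 1 is 243.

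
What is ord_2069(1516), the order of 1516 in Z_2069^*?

The order of 1516 must divide p − 1 = 2068 = 2^2 · 11 · 47.
Divisors: 1, 2, 4, 11, 22, 44, 47, 94, 188, 517, 1034, 2068.
Check each in increasing order: 1516^1 ≡ 1516;  1516^2 ≡ 1666;  1516^4 ≡ 1027;  1516^11 ≡ 265;  1516^22 ≡ 1948;  1516^44 ≡ 158;  1516^47 ≡ 1480;  1516^94 ≡ 1398;  1516^188 ≡ 1268;  1516^517 ≡ 164;  1516^1034 ≡ 2068;  1516^2068 ≡ 1.
Smallest exponent giving 1 is 2068.

2068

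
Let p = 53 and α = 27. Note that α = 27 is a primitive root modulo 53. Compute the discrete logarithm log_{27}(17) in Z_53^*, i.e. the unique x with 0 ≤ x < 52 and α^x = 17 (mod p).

42

Baby-step giant-step with m = ceil(sqrt(52)) = 8.
Baby table (27^j mod 53 for j=0..7):
  0:1  1:27  2:40  3:20  4:10  5:5  6:29  7:41
Giant step factor: 27^(-8) ≡ 44 (mod 53).
Scan 17·44^i mod 53 for i = 0, 1, …:
  i=0: 17   i=1: 6   i=2: 52   i=3: 9
  i=4: 25   i=5: 40
Match at i=5, j=2: x = 5·8 + 2 = 42.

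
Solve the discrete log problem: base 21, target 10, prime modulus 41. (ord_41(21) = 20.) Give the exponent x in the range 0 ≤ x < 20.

Successive powers of 21 modulo 41:
  21^0=1  21^1=21  21^2=31  21^3=36  21^4=18  21^5=9
  21^6=25  21^7=33  21^8=37  21^9=39  21^10=40  21^11=20
  21^12=10
So 21^12 ≡ 10 (mod 41), giving x = 12.

12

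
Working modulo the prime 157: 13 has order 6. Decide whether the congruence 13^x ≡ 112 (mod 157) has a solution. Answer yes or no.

no

112 ∈ ⟨13⟩ iff 112^6 ≡ 1 (mod 157), since |⟨13⟩| = 6.
112^6 mod 157 = 143.
Since 143 ≠ 1, 112 does not lie in the subgroup.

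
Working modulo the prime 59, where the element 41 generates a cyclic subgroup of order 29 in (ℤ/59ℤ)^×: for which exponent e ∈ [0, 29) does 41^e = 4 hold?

Successive powers of 41 modulo 59:
  41^0=1  41^1=41  41^2=29  41^3=9  41^4=15  41^5=25
  41^6=22  41^7=17  41^8=48  41^9=21  41^10=35  41^11=19
  41^12=12  41^13=20  41^14=53  41^15=49  41^16=3  41^17=5
  41^18=28  41^19=27  41^20=45  41^21=16  41^22=7  41^23=51
  41^24=26  41^25=4
So 41^25 ≡ 4 (mod 59), giving e = 25.

25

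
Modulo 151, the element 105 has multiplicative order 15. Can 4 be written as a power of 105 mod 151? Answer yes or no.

4 ∈ ⟨105⟩ iff 4^15 ≡ 1 (mod 151), since |⟨105⟩| = 15.
4^15 mod 151 = 1.
Since 1 = 1, 4 lies in the subgroup.

yes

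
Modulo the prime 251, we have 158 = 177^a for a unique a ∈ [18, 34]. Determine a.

Compute 177^18 mod 251 = 48, then multiply by 177 repeatedly:
  177^18=48  177^19=213  177^20=51  177^21=242  177^22=164
  177^23=163  177^24=237  177^25=32  177^26=142  177^27=34
  177^28=245  177^29=193  177^30=25  177^31=158
Found 158 at exponent 31.

31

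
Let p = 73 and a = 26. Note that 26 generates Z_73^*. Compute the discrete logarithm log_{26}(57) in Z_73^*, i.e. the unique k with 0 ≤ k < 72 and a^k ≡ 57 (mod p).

44

Baby-step giant-step with m = ceil(sqrt(72)) = 9.
Baby table (26^j mod 73 for j=0..8):
  0:1  1:26  2:19  3:56  4:69  5:42  6:70  7:68
  8:16
Giant step factor: 26^(-9) ≡ 63 (mod 73).
Scan 57·63^i mod 73 for i = 0, 1, …:
  i=0: 57   i=1: 14   i=2: 6   i=3: 13
  i=4: 16
Match at i=4, j=8: k = 4·9 + 8 = 44.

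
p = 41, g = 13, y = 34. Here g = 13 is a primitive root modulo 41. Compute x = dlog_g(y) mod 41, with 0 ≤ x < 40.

29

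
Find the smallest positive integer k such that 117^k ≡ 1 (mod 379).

378

The order of 117 must divide p − 1 = 378 = 2 · 3^3 · 7.
Divisors: 1, 2, 3, 6, 7, 9, 14, 18, 21, 27, 42, 54, 63, 126, 189, 378.
Check each in increasing order: 117^1 ≡ 117;  117^2 ≡ 45;  117^3 ≡ 338;  117^6 ≡ 165;  117^7 ≡ 355;  117^9 ≡ 57;  117^14 ≡ 197;  117^18 ≡ 217;  117^21 ≡ 199;  117^27 ≡ 241;  117^42 ≡ 185;  117^54 ≡ 94;  117^63 ≡ 52;  117^126 ≡ 51;  117^189 ≡ 378;  117^378 ≡ 1.
Smallest exponent giving 1 is 378.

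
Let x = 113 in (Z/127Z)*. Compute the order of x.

The order of 113 must divide p − 1 = 126 = 2 · 3^2 · 7.
Divisors: 1, 2, 3, 6, 7, 9, 14, 18, 21, 42, 63, 126.
Check each in increasing order: 113^1 ≡ 113;  113^2 ≡ 69;  113^3 ≡ 50;  113^6 ≡ 87;  113^7 ≡ 52;  113^9 ≡ 32;  113^14 ≡ 37;  113^18 ≡ 8;  113^21 ≡ 19;  113^42 ≡ 107;  113^63 ≡ 1.
Smallest exponent giving 1 is 63.

63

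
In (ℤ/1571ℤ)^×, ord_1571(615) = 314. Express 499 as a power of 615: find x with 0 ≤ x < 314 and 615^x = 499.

Baby-step giant-step with m = ceil(sqrt(314)) = 18.
Baby table (615^j mod 1571 for j=0..17):
  0:1  1:615  2:1185  3:1402  4:1322  5:823  6:283  7:1235
  8:732  9:874  10:228  11:401  12:1539  13:743  14:1355  15:695
  16:113  17:371
Giant step factor: 615^(-18) ≡ 1312 (mod 1571).
Scan 499·1312^i mod 1571 for i = 0, 1, …:
  i=0: 499   i=1: 1152   i=2: 122   i=3: 1393
  i=4: 543   i=5: 753   i=6: 1348   i=7: 1201
  i=8: 1570   i=9: 259     …   i=15: 1556
  i=16: 743
Match at i=16, j=13: x = 16·18 + 13 = 301.

301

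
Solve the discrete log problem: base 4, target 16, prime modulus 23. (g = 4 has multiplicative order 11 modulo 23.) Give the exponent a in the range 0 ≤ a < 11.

Successive powers of 4 modulo 23:
  4^0=1  4^1=4  4^2=16
So 4^2 ≡ 16 (mod 23), giving a = 2.

2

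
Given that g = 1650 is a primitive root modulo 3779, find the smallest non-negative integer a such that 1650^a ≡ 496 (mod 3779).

Baby-step giant-step with m = ceil(sqrt(3778)) = 62.
Baby table (1650^j mod 3779 for j=0..61):
  0:1  1:1650  2:1620  3:1247  4:1774  5:2154  6:1840  7:1463
  8:2948  9:627  10:2883  11:2968  12:3395  13:1272  14:1455  15:1085
  16:2783  17:465  18:113  19:1279  20:1668  21:1088  22:175  23:1546
  24:75  25:2822  26:572  27:2829  28:785  29:2832  30:1956  31:134
  32:1918  33:1677  34:822  35:3418  36:1432  37:925  38:3313  39:2016
  40:880  41:864  42:917  43:1450  44:393  45:2241  46:1788  47:2580
  48:1846  49:26  50:1331  51:551  52:2190  53:776  54:3098  55:2492
  56:248  57:1068  58:1186  59:3157  60:1588  61:1353
Giant step factor: 1650^(-62) ≡ 986 (mod 3779).
Scan 496·986^i mod 3779 for i = 0, 1, …:
  i=0: 496   i=1: 1565   i=2: 1258   i=3: 876
  i=4: 2124   i=5: 698   i=6: 450   i=7: 1557
  i=8: 928   i=9: 490     …   i=39: 2992
  i=40: 2492
Match at i=40, j=55: a = 40·62 + 55 = 2535.

2535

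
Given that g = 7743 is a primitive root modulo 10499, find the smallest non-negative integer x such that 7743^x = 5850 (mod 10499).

2700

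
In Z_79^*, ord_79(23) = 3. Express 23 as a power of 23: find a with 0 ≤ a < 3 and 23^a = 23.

1

Successive powers of 23 modulo 79:
  23^0=1  23^1=23
So 23^1 ≡ 23 (mod 79), giving a = 1.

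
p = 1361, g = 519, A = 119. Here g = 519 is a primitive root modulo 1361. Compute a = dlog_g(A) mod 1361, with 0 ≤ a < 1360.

Baby-step giant-step with m = ceil(sqrt(1360)) = 37.
Baby table (519^j mod 1361 for j=0..36):
  0:1  1:519  2:1244  3:522  4:79  5:171  6:284  7:408
  8:797  9:1260  10:660  11:929  12:357  13:187  14:422  15:1258
  16:983  17:1163  18:674  19:29  20:80  21:690  22:167  23:930
  24:876  25:70  26:944  27:1337  28:1154  29:86  30:1082  31:826
  32:1340  33:1350  34:1096  35:1287  36:1063
Giant step factor: 519^(-37) ≡ 1148 (mod 1361).
Scan 119·1148^i mod 1361 for i = 0, 1, …:
  i=0: 119   i=1: 512   i=2: 1185   i=3: 741
  i=4: 43   i=5: 368   i=6: 554   i=7: 405
  i=8: 839   i=9: 945     …   i=25: 576
  i=26: 1163
Match at i=26, j=17: a = 26·37 + 17 = 979.

979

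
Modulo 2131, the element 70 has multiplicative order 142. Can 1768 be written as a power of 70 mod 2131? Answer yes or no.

no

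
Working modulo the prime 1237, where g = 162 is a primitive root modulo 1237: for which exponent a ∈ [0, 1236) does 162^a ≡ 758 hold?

867

Baby-step giant-step with m = ceil(sqrt(1236)) = 36.
Baby table (162^j mod 1237 for j=0..35):
  0:1  1:162  2:267  3:1196  4:780  5:186  6:444  7:182
  8:1033  9:351  10:1197  11:942  12:453  13:403  14:962  15:1219
  16:795  17:142  18:738  19:804  20:363  21:667  22:435  23:1198
  24:1104  25:720  26:362  27:505  28:168  29:2  30:324  31:534
  32:1155  33:323  34:372  35:888
Giant step factor: 162^(-36) ≡ 418 (mod 1237).
Scan 758·418^i mod 1237 for i = 0, 1, …:
  i=0: 758   i=1: 172   i=2: 150   i=3: 850
  i=4: 281   i=5: 1180   i=6: 914   i=7: 1056
  i=8: 1036   i=9: 98     …   i=23: 1157
  i=24: 1196
Match at i=24, j=3: a = 24·36 + 3 = 867.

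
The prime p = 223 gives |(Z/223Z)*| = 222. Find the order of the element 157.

74

The order of 157 must divide p − 1 = 222 = 2 · 3 · 37.
Divisors: 1, 2, 3, 6, 37, 74, 111, 222.
Check each in increasing order: 157^1 ≡ 157;  157^2 ≡ 119;  157^3 ≡ 174;  157^6 ≡ 171;  157^37 ≡ 222;  157^74 ≡ 1.
Smallest exponent giving 1 is 74.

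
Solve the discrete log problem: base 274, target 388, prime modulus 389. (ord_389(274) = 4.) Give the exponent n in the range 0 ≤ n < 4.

2

Successive powers of 274 modulo 389:
  274^0=1  274^1=274  274^2=388
So 274^2 ≡ 388 (mod 389), giving n = 2.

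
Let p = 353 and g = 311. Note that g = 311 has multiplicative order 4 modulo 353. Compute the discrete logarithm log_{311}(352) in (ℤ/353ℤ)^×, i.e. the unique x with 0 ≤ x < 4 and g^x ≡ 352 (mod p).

2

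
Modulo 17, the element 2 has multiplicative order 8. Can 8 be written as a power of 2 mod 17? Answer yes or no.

yes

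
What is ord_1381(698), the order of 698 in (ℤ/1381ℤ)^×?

The order of 698 must divide p − 1 = 1380 = 2^2 · 3 · 5 · 23.
Divisors: 1, 2, 3, 4, 5, 6, 10, 12, 15, 20, 23, 30, 46, 60, 69, 92, 115, 138, 230, 276, 345, 460, 690, 1380.
Check each in increasing order: 698^1 ≡ 698;  698^2 ≡ 1092;  698^3 ≡ 1285;  698^4 ≡ 661;  698^5 ≡ 124;  698^6 ≡ 930;  698^10 ≡ 185;  698^12 ≡ 394;  698^15 ≡ 844;  698^20 ≡ 1081;  698^23 ≡ 1180;  698^30 ≡ 1121;  698^46 ≡ 352;  698^60 ≡ 1312;  698^69 ≡ 1060;  698^92 ≡ 995;  698^115 ≡ 250;  698^138 ≡ 847;  698^230 ≡ 355;  698^276 ≡ 670;  698^345 ≡ 366;  698^460 ≡ 354;  698^690 ≡ 1380;  698^1380 ≡ 1.
Smallest exponent giving 1 is 1380.

1380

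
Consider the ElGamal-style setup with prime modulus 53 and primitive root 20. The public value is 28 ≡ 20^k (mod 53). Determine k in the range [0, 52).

Successive powers of 20 modulo 53:
  20^0=1  20^1=20  20^2=29  20^3=50  20^4=46  20^5=19
  20^6=9  20^7=21  20^8=49  20^9=26  20^10=43  20^11=12
  20^12=28
So 20^12 ≡ 28 (mod 53), giving k = 12.

12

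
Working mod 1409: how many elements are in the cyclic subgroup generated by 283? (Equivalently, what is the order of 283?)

1408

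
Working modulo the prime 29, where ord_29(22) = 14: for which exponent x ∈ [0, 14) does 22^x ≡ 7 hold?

Successive powers of 22 modulo 29:
  22^0=1  22^1=22  22^2=20  22^3=5  22^4=23  22^5=13
  22^6=25  22^7=28  22^8=7
So 22^8 ≡ 7 (mod 29), giving x = 8.

8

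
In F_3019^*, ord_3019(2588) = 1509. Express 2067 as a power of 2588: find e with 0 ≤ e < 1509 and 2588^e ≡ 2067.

1333

Baby-step giant-step with m = ceil(sqrt(1509)) = 39.
Baby table (2588^j mod 3019 for j=0..38):
  0:1  1:2588  2:1602  3:889  4:254  5:2229  6:2362  7:2400
  8:1117  9:1613  10:2186  11:2781  12:2951  13:2137  14:2767  15:2947
  16:842  17:2397  18:2410  19:2845  20:2538  21:2019  22:2302  23:1089
  24:1605  25:2615  26:2041  27:1877  28:105  29:30  30:2165  31:2775
  32:2518  33:1582  34:452  35:1423  36:2563  37:301  38:86
Giant step factor: 2588^(-39) ≡ 825 (mod 3019).
Scan 2067·825^i mod 3019 for i = 0, 1, …:
  i=0: 2067   i=1: 2559   i=2: 894   i=3: 914
  i=4: 2319   i=5: 2148   i=6: 2966   i=7: 1560
  i=8: 906   i=9: 1757     …   i=33: 2473
  i=34: 2400
Match at i=34, j=7: e = 34·39 + 7 = 1333.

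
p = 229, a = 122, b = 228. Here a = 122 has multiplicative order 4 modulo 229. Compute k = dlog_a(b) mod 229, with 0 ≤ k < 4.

Successive powers of 122 modulo 229:
  122^0=1  122^1=122  122^2=228
So 122^2 ≡ 228 (mod 229), giving k = 2.

2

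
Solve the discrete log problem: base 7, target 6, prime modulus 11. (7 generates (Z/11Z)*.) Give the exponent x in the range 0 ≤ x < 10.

7

Successive powers of 7 modulo 11:
  7^0=1  7^1=7  7^2=5  7^3=2  7^4=3  7^5=10
  7^6=4  7^7=6
So 7^7 ≡ 6 (mod 11), giving x = 7.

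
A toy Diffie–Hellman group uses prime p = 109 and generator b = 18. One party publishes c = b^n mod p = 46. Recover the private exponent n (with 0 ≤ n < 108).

Successive powers of 18 modulo 109:
  18^0=1  18^1=18  18^2=106  18^3=55  18^4=9  18^5=53
  18^6=82  18^7=59  18^8=81  18^9=41  18^10=84  18^11=95
  18^12=75  18^13=42  18^14=102  18^15=92  18^16=21  18^17=51
  18^18=46
So 18^18 ≡ 46 (mod 109), giving n = 18.

18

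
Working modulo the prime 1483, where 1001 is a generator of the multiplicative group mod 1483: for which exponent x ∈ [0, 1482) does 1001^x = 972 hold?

381

Baby-step giant-step with m = ceil(sqrt(1482)) = 39.
Baby table (1001^j mod 1483 for j=0..38):
  0:1  1:1001  2:976  3:1162  4:490  5:1100  6:714  7:1391
  8:1337  9:671  10:1355  11:893  12:1127  13:1047  14:1049  15:85
  16:554  17:1395  18:892  19:126  20:71  21:1370  22:1078  23:937
  24:681  25:984  26:272  27:883  28:15  29:185  30:1293  31:1117
  32:1418  33:187  34:329  35:103  36:776  37:1167  38:1046
Giant step factor: 1001^(-39) ≡ 896 (mod 1483).
Scan 972·896^i mod 1483 for i = 0, 1, …:
  i=0: 972   i=1: 391   i=2: 348   i=3: 378
  i=4: 564   i=5: 1124   i=6: 147   i=7: 1208
  i=8: 1261   i=9: 1293
Match at i=9, j=30: x = 9·39 + 30 = 381.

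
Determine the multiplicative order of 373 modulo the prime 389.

194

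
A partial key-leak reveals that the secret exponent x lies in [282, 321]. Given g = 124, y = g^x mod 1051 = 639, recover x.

Compute 124^282 mod 1051 = 626, then multiply by 124 repeatedly:
  124^282=626  124^283=901  124^284=318  124^285=545  124^286=316
  124^287=297  124^288=43  124^289=77  124^290=89  124^291=526
  124^292=62  124^293=331  124^294=55  124^295=514  124^296=676
  124^297=795  124^298=837  124^299=790  124^300=217  124^301=633
  124^302=718  124^303=748  124^304=264  124^305=155  124^306=302
  124^307=663  124^308=234  124^309=639
Found 639 at exponent 309.

309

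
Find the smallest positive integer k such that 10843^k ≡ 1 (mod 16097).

8048

The order of 10843 must divide p − 1 = 16096 = 2^5 · 503.
Divisors: 1, 2, 4, 8, 16, 32, 503, 1006, 2012, 4024, 8048, 16096.
Check each in increasing order: 10843^1 ≡ 10843;  10843^2 ≡ 14258;  10843^4 ≡ 1551;  10843^8 ≡ 7148;  10843^16 ≡ 2026;  10843^32 ≡ 16038;  10843^503 ≡ 13353;  10843^1006 ≡ 12237;  10843^2012 ≡ 9875;  10843^4024 ≡ 16096;  10843^8048 ≡ 1.
Smallest exponent giving 1 is 8048.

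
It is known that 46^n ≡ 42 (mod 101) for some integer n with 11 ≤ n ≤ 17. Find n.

17

Compute 46^11 mod 101 = 74, then multiply by 46 repeatedly:
  46^11=74  46^12=71  46^13=34  46^14=49  46^15=32
  46^16=58  46^17=42
Found 42 at exponent 17.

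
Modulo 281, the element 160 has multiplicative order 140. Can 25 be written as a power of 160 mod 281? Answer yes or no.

25 ∈ ⟨160⟩ iff 25^140 ≡ 1 (mod 281), since |⟨160⟩| = 140.
25^140 mod 281 = 1.
Since 1 = 1, 25 lies in the subgroup.

yes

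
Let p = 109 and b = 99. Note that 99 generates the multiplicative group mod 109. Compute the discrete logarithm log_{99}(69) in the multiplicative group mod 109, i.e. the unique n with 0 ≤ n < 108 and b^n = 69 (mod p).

79

Baby-step giant-step with m = ceil(sqrt(108)) = 11.
Baby table (99^j mod 109 for j=0..10):
  0:1  1:99  2:100  3:90  4:81  5:62  6:34  7:96
  8:21  9:8  10:29
Giant step factor: 99^(-11) ≡ 56 (mod 109).
Scan 69·56^i mod 109 for i = 0, 1, …:
  i=0: 69   i=1: 49   i=2: 19   i=3: 83
  i=4: 70   i=5: 105   i=6: 103   i=7: 100
Match at i=7, j=2: n = 7·11 + 2 = 79.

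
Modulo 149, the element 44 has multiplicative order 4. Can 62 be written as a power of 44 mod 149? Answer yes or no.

⟨44⟩ has order 4; its elements mod 149 are {1, 44, 105, 148}.
62 is not in this set.

no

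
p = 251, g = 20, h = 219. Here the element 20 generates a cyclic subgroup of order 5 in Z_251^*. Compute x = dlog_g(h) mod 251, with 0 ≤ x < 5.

3

Successive powers of 20 modulo 251:
  20^0=1  20^1=20  20^2=149  20^3=219
So 20^3 ≡ 219 (mod 251), giving x = 3.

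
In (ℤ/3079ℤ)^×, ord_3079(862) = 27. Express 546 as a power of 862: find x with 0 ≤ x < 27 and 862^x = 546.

18

Successive powers of 862 modulo 3079:
  862^0=1  862^1=862  862^2=1005  862^3=1111  862^4=113  862^5=1957
  862^6=2721  862^7=2383  862^8=453  862^9=2532  862^10=2652  862^11=1406
  862^12=1925  862^13=2848  862^14=1013  862^15=1849  862^16=1995  862^17=1608
  862^18=546
So 862^18 ≡ 546 (mod 3079), giving x = 18.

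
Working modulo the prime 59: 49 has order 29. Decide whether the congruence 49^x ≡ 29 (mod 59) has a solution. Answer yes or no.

29 ∈ ⟨49⟩ iff 29^29 ≡ 1 (mod 59), since |⟨49⟩| = 29.
29^29 mod 59 = 1.
Since 1 = 1, 29 lies in the subgroup.

yes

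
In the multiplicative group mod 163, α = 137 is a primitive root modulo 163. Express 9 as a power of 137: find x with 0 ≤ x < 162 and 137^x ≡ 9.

88

Baby-step giant-step with m = ceil(sqrt(162)) = 13.
Baby table (137^j mod 163 for j=0..12):
  0:1  1:137  2:24  3:28  4:87  5:20  6:132  7:154
  8:71  9:110  10:74  11:32  12:146
Giant step factor: 137^(-13) ≡ 52 (mod 163).
Scan 9·52^i mod 163 for i = 0, 1, …:
  i=0: 9   i=1: 142   i=2: 49   i=3: 103
  i=4: 140   i=5: 108   i=6: 74
Match at i=6, j=10: x = 6·13 + 10 = 88.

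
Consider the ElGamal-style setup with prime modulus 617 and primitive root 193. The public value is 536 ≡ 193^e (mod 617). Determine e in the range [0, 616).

344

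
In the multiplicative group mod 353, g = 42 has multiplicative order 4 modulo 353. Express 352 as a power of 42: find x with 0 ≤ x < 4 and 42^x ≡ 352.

2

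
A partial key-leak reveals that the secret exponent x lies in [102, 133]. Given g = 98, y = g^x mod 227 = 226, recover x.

Compute 98^102 mod 227 = 90, then multiply by 98 repeatedly:
  98^102=90  98^103=194  98^104=171  98^105=187  98^106=166
  98^107=151  98^108=43  98^109=128  98^110=59  98^111=107
  98^112=44  98^113=226
Found 226 at exponent 113.

113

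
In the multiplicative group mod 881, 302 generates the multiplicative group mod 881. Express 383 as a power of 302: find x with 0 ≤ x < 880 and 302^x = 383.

Baby-step giant-step with m = ceil(sqrt(880)) = 30.
Baby table (302^j mod 881 for j=0..29):
  0:1  1:302  2:461  3:24  4:200  5:492  6:576  7:395
  8:355  9:609  10:670  11:591  12:520  13:222  14:88  15:146
  16:42  17:350  18:861  19:127  20:471  21:401  22:405  23:732
  24:814  25:29  26:829  27:154  28:696  29:514
Giant step factor: 302^(-30) ≡ 671 (mod 881).
Scan 383·671^i mod 881 for i = 0, 1, …:
  i=0: 383   i=1: 622   i=2: 649   i=3: 265
  i=4: 734   i=5: 35   i=6: 579   i=7: 869
  i=8: 758   i=9: 281     …   i=19: 254
  i=20: 401
Match at i=20, j=21: x = 20·30 + 21 = 621.

621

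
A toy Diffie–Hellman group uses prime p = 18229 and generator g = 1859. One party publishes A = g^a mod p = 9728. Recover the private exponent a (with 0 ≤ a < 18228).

Baby-step giant-step with m = ceil(sqrt(18228)) = 136.
Baby table (1859^j mod 18229 for j=0..135):
  0:1  1:1859  2:10600  3:18080  4:14673  5:6523  6:3972  7:1203
  8:12439  9:9729  10:3043  11:5947  12:8699  13:2318  14:7118  15:16337
  16:969  17:14929  18:8473  19:1451  20:17746  21:13553  22:2549  23:17280
  24:4022  25:3008  26:13798  27:2279  28:7533  29:3975  30:6780  31:7781
  32:9282  33:10604  34:7287  35:2386  36:5927  37:7977  38:9066  39:10098
  40:14541  41:16341  42:8405  43:2642  44:7877  45:5456  46:7380  47:11212
  48:7361  49:12349  50:6480  51:15180  52:1128  53:617  54:16805  55:14218
  56:17441  57:11657  58:14311  59:8038  60:13091  61:454  62:5452  63:18173
  64:5270  65:7957  66:8344  67:16846  68:17521  69:14545  70:5548  71:14347
  72:2046  73:11882  74:13319  75:5039  76:16024  77:2430  78:14807  79:423
  80:2510  81:17695  82:9889  83:8819  84:6650  85:3088  86:16686  87:11745
  88:13842  89:11159  90:18208  91:15648  92:14377  93:3129  94:1760  95:8849
  96:7733  97:11195  98:12216  99:14439  100:9013  101:2716  102:17840  103:6009
  104:14583  105:3274  106:16109  107:14613  108:4357  109:5987  110:10143  111:7051
  112:1158  113:1700  114:6683  115:9748  116:1906  117:6828  118:5868  119:7670
  120:3452  121:660  122:5597  123:14293  124:11034  125:4581  126:3136  127:14773
  128:10133  129:6690  130:4532  131:3190  132:5785  133:17434  134:16873  135:13027
Giant step factor: 1859^(-136) ≡ 14692 (mod 18229).
Scan 9728·14692^i mod 18229 for i = 0, 1, …:
  i=0: 9728   i=1: 8416   i=2: 565   i=3: 6785
  i=4: 9048   i=5: 7348   i=6: 4678   i=7: 5846
  i=8: 12613   i=9: 12411     …   i=30: 17175
  i=31: 9282
Match at i=31, j=32: a = 31·136 + 32 = 4248.

4248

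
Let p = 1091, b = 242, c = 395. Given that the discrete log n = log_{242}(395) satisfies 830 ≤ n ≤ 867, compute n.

833

Compute 242^830 mod 1091 = 700, then multiply by 242 repeatedly:
  242^830=700  242^831=295  242^832=475  242^833=395
Found 395 at exponent 833.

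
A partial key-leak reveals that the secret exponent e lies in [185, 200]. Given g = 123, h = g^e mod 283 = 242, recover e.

197

Compute 123^185 mod 283 = 193, then multiply by 123 repeatedly:
  123^185=193  123^186=250  123^187=186  123^188=238  123^189=125
  123^190=93  123^191=119  123^192=204  123^193=188  123^194=201
  123^195=102  123^196=94  123^197=242
Found 242 at exponent 197.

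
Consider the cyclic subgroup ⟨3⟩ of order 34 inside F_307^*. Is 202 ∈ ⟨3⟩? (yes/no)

yes

202 ∈ ⟨3⟩ iff 202^34 ≡ 1 (mod 307), since |⟨3⟩| = 34.
202^34 mod 307 = 1.
Since 1 = 1, 202 lies in the subgroup.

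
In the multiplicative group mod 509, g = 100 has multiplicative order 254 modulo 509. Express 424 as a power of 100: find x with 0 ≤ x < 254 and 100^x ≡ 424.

46

Baby-step giant-step with m = ceil(sqrt(254)) = 16.
Baby table (100^j mod 509 for j=0..15):
  0:1  1:100  2:329  3:324  4:333  5:215  6:122  7:493
  8:436  9:335  10:415  11:271  12:123  13:84  14:256  15:150
Giant step factor: 100^(-16) ≡ 394 (mod 509).
Scan 424·394^i mod 509 for i = 0, 1, …:
  i=0: 424   i=1: 104   i=2: 256
Match at i=2, j=14: x = 2·16 + 14 = 46.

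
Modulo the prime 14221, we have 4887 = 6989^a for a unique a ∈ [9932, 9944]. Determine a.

Compute 6989^9932 mod 14221 = 9077, then multiply by 6989 repeatedly:
  6989^9932=9077  6989^9933=13493  6989^9934=3126  6989^9935=4158  6989^9936=6759
  6989^9937=10710  6989^9938=7067  6989^9939=1730  6989^9940=3120  6989^9941=4887
Found 4887 at exponent 9941.

9941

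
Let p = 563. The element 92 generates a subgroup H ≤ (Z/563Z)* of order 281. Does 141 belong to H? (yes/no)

yes

141 ∈ ⟨92⟩ iff 141^281 ≡ 1 (mod 563), since |⟨92⟩| = 281.
141^281 mod 563 = 1.
Since 1 = 1, 141 lies in the subgroup.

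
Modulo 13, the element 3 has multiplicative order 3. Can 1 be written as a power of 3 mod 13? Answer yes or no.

⟨3⟩ has order 3; its elements mod 13 are {1, 3, 9}.
1 is in this set.

yes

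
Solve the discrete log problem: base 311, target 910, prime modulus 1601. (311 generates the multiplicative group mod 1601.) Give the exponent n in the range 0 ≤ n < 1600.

204

Baby-step giant-step with m = ceil(sqrt(1600)) = 40.
Baby table (311^j mod 1601 for j=0..39):
  0:1  1:311  2:661  3:643  4:1449  5:758  6:391  7:1526
  8:690  9:56  10:1406  11:193  12:786  13:1094  14:822  15:1083
  16:603  17:216  18:1535  19:287  20:1202  21:789  22:426  23:1204
  24:1411  25:147  26:889  27:1107  28:62  29:70  30:957  31:1442
  32:182  33:567  34:227  35:153  36:1154  37:270  38:718  39:759
Giant step factor: 311^(-40) ≡ 577 (mod 1601).
Scan 910·577^i mod 1601 for i = 0, 1, …:
  i=0: 910   i=1: 1543   i=2: 155   i=3: 1380
  i=4: 563   i=5: 1449
Match at i=5, j=4: n = 5·40 + 4 = 204.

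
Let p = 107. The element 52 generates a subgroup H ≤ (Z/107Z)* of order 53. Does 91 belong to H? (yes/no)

no

91 ∈ ⟨52⟩ iff 91^53 ≡ 1 (mod 107), since |⟨52⟩| = 53.
91^53 mod 107 = 106.
Since 106 ≠ 1, 91 does not lie in the subgroup.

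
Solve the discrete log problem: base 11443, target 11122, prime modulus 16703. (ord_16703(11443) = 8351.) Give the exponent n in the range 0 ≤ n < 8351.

7157

Baby-step giant-step with m = ceil(sqrt(8351)) = 92.
Baby table (11443^j mod 16703 for j=0..91):
  0:1  1:11443  2:7432  3:9403  4:14506  5:14447  6:7430  7:3220
  8:16345  9:12344  10:11824  11:7732  12:1485  13:5904  14:12540  15:16450
  16:11243  17:7143  18:9570  19:4642  20:2866  21:7649  22:3787  23:7059
  24:429  25:15068  26:14758  27:8464  28:9558  29:950  30:13900  31:11734
  32:13448  33:725  34:11487  35:9834  36:2351  37:10663  38:1294  39:8384
  40:12783  41:7698  42:13295  43:3761  44:10195  45:7633  46:4432  47:5068
  48:308  49:111  50:745  51:6505  52:8147  53:6678  54:129  55:6283
  56:6657  57:10371  58:538  59:9630  60:6399  61:14508  62:3927  63:5591
  64:5323  65:11951  66:7832  67:9981  68:14172  69:769  70:13889  71:2782
  72:15211  73:14213  74:2248  75:1244  76:4136  77:8649  78:5232  79:6224
  80:16343  81:6161  82:13663  83:5629  84:5879  85:10416  86:14383  87:10010
  88:11959  89:15861  90:2625  91:5881
Giant step factor: 11443^(-92) ≡ 11403 (mod 16703).
Scan 11122·11403^i mod 16703 for i = 0, 1, …:
  i=0: 11122   i=1: 14990   i=2: 9171   i=3: 16133
  i=4: 14460   i=5: 12067   i=6: 687   i=7: 154
  i=8: 2247   i=9: 139     …   i=76: 8415
  i=77: 14213
Match at i=77, j=73: n = 77·92 + 73 = 7157.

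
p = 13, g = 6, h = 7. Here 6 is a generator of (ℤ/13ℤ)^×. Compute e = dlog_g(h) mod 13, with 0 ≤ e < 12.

Successive powers of 6 modulo 13:
  6^0=1  6^1=6  6^2=10  6^3=8  6^4=9  6^5=2
  6^6=12  6^7=7
So 6^7 ≡ 7 (mod 13), giving e = 7.

7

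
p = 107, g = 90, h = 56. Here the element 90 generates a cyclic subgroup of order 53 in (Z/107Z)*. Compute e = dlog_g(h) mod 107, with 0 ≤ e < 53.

29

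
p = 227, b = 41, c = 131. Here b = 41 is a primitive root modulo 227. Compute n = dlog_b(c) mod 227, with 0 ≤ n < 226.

210

Baby-step giant-step with m = ceil(sqrt(226)) = 16.
Baby table (41^j mod 227 for j=0..15):
  0:1  1:41  2:92  3:140  4:65  5:168  6:78  7:20
  8:139  9:24  10:76  11:165  12:182  13:198  14:173  15:56
Giant step factor: 41^(-16) ≡ 131 (mod 227).
Scan 131·131^i mod 227 for i = 0, 1, …:
  i=0: 131   i=1: 136   i=2: 110   i=3: 109
  i=4: 205   i=5: 69   i=6: 186   i=7: 77
  i=8: 99   i=9: 30   i=10: 71   i=11: 221
  i=12: 122   i=13: 92
Match at i=13, j=2: n = 13·16 + 2 = 210.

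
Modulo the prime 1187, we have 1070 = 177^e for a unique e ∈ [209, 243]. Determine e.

221

Compute 177^209 mod 1187 = 258, then multiply by 177 repeatedly:
  177^209=258  177^210=560  177^211=599  177^212=380  177^213=788
  177^214=597  177^215=26  177^216=1041  177^217=272  177^218=664
  177^219=15  177^220=281  177^221=1070
Found 1070 at exponent 221.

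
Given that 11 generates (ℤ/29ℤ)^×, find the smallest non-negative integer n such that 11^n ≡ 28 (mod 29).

14

Successive powers of 11 modulo 29:
  11^0=1  11^1=11  11^2=5  11^3=26  11^4=25  11^5=14
  11^6=9  11^7=12  11^8=16  11^9=2  11^10=22  11^11=10
  11^12=23  11^13=21  11^14=28
So 11^14 ≡ 28 (mod 29), giving n = 14.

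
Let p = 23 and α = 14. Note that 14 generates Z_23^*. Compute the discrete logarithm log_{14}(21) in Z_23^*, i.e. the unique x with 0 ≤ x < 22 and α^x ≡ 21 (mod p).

Successive powers of 14 modulo 23:
  14^0=1  14^1=14  14^2=12  14^3=7  14^4=6  14^5=15
  14^6=3  14^7=19  14^8=13  14^9=21
So 14^9 ≡ 21 (mod 23), giving x = 9.

9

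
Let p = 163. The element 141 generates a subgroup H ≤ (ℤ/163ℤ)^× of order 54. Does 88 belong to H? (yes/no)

88 ∈ ⟨141⟩ iff 88^54 ≡ 1 (mod 163), since |⟨141⟩| = 54.
88^54 mod 163 = 58.
Since 58 ≠ 1, 88 does not lie in the subgroup.

no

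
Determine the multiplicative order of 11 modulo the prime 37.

The order of 11 must divide p − 1 = 36 = 2^2 · 3^2.
Divisors: 1, 2, 3, 4, 6, 9, 12, 18, 36.
Check each in increasing order: 11^1 ≡ 11;  11^2 ≡ 10;  11^3 ≡ 36;  11^4 ≡ 26;  11^6 ≡ 1.
Smallest exponent giving 1 is 6.

6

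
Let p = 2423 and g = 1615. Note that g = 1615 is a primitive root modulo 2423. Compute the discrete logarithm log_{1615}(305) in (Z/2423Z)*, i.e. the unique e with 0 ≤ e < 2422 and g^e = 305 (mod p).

574

Baby-step giant-step with m = ceil(sqrt(2422)) = 50.
Baby table (1615^j mod 2423 for j=0..49):
  0:1  1:1615  2:1077  3:2064  4:1735  5:1037  6:462  7:2269
  8:859  9:1329  10:1980  11:1763  12:220  13:1542  14:1909  15:979
  16:1289  17:378  18:2297  19:42  20:2409  21:1620  22:1883  23:180
  24:2363  25:20  26:801  27:2156  28:89  29:778  30:1356  31:1971
  32:1766  33:219  34:2350  35:832  36:1338  37:1977  38:1764  39:1835
  40:196  41:1550  42:291  43:2326  44:840  45:2143  46:901  47:1315
  48:1177  49:1223
Giant step factor: 1615^(-50) ≡ 1896 (mod 2423).
Scan 305·1896^i mod 2423 for i = 0, 1, …:
  i=0: 305   i=1: 1606   i=2: 1688   i=3: 2088
  i=4: 2089   i=5: 1562   i=6: 646   i=7: 1201
  i=8: 1899   i=9: 2349   i=10: 230   i=11: 2363
Match at i=11, j=24: e = 11·50 + 24 = 574.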